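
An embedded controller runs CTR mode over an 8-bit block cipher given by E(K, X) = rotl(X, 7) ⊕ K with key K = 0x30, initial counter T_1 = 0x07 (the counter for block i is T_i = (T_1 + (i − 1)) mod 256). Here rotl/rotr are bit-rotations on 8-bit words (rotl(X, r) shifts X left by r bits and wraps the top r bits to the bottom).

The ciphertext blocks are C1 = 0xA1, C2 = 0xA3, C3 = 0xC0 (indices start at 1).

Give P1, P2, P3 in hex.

P1 = 0x12, P2 = 0x97, P3 = 0x74

CTR decryption: S_i = E(K, T_i) where T_i is the counter for block i; P_i = C_i ⊕ S_i.
P1: T = 0x07, S = E(K, T) = 0xB3; 0xA1 ⊕ 0xB3 = 0x12.
P2: T = 0x08, S = E(K, T) = 0x34; 0xA3 ⊕ 0x34 = 0x97.
P3: T = 0x09, S = E(K, T) = 0xB4; 0xC0 ⊕ 0xB4 = 0x74.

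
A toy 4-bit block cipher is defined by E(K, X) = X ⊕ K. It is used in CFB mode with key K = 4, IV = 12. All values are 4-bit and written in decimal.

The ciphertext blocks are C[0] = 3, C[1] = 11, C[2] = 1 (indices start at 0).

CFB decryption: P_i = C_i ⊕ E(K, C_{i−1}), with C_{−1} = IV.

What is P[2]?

P[2]: E(K, 11) = 15; 1 ⊕ 15 = 14.

P[2] = 14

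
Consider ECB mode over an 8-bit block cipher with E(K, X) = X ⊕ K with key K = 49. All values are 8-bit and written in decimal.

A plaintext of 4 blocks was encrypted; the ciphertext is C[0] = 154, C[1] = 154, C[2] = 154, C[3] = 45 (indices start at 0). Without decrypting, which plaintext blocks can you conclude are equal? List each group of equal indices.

P[0] = P[1] = P[2]

ECB encrypts each block independently with the same key, so equal ciphertext blocks imply equal plaintext blocks.
C[0] = C[1] = C[2] = 154, so P[0] = P[1] = P[2].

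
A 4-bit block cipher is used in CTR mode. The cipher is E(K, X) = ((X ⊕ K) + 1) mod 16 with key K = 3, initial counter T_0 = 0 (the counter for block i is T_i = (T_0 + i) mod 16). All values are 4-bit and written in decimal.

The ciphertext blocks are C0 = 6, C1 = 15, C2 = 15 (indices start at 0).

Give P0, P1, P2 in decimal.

P0 = 2, P1 = 12, P2 = 13

CTR decryption: S_i = E(K, T_i) where T_i is the counter for block i; P_i = C_i ⊕ S_i.
P0: T = 0, S = E(K, T) = 4; 6 ⊕ 4 = 2.
P1: T = 1, S = E(K, T) = 3; 15 ⊕ 3 = 12.
P2: T = 2, S = E(K, T) = 2; 15 ⊕ 2 = 13.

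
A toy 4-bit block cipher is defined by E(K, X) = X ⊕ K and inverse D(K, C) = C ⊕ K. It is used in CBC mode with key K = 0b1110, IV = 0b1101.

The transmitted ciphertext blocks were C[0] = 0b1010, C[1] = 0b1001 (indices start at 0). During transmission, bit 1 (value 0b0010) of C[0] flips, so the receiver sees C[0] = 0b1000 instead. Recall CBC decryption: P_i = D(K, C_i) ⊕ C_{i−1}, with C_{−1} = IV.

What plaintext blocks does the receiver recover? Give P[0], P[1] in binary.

P[0] = 0b1011, P[1] = 0b1111

Only C[0] changed, to 0b1000. In CBC, a change in C_i garbles P_i and flips the same bit in P_{i+1}. Decrypting the received ciphertext:
P[0]: D(K, 0b1000) = 0b0110; 0b0110 ⊕ 0b1101 = 0b1011.
P[1]: D(K, 0b1001) = 0b0111; 0b0111 ⊕ 0b1000 = 0b1111.
Blocks that differ from the original plaintext: P[0], P[1].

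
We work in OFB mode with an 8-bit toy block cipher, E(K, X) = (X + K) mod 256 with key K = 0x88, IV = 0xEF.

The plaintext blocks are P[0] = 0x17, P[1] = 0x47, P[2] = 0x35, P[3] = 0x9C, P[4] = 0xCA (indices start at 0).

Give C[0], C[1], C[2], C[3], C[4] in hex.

OFB encryption: S_i = E(K, S_{i−1}) with S_{−1} = IV; C_i = P_i ⊕ S_i.
C[0]: S = E(K, 0xEF) = 0x77; 0x17 ⊕ 0x77 = 0x60.
C[1]: S = E(K, 0x77) = 0xFF; 0x47 ⊕ 0xFF = 0xB8.
C[2]: S = E(K, 0xFF) = 0x87; 0x35 ⊕ 0x87 = 0xB2.
C[3]: S = E(K, 0x87) = 0x0F; 0x9C ⊕ 0x0F = 0x93.
C[4]: S = E(K, 0x0F) = 0x97; 0xCA ⊕ 0x97 = 0x5D.

C[0] = 0x60, C[1] = 0xB8, C[2] = 0xB2, C[3] = 0x93, C[4] = 0x5D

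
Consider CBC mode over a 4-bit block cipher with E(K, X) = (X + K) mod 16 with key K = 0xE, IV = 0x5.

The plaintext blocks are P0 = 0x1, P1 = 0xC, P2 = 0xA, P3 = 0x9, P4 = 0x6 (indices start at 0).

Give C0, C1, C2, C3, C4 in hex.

C0 = 0x2, C1 = 0xC, C2 = 0x4, C3 = 0xB, C4 = 0xB

CBC encryption: C_i = E(K, P_i ⊕ C_{i−1}), with C_{−1} = IV.
C0: P0 ⊕ 0x5 = 0x4; E(K, 0x4) = 0x2.
C1: P1 ⊕ 0x2 = 0xE; E(K, 0xE) = 0xC.
C2: P2 ⊕ 0xC = 0x6; E(K, 0x6) = 0x4.
C3: P3 ⊕ 0x4 = 0xD; E(K, 0xD) = 0xB.
C4: P4 ⊕ 0xB = 0xD; E(K, 0xD) = 0xB.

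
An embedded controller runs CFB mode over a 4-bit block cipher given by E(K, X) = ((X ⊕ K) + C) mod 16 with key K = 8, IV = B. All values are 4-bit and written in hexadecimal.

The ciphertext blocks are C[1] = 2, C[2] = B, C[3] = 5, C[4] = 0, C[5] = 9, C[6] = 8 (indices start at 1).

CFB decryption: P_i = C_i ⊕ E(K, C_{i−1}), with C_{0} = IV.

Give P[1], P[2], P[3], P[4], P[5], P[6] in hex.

P[1]: E(K, B) = F; 2 ⊕ F = D.
P[2]: E(K, 2) = 6; B ⊕ 6 = D.
P[3]: E(K, B) = F; 5 ⊕ F = A.
P[4]: E(K, 5) = 9; 0 ⊕ 9 = 9.
P[5]: E(K, 0) = 4; 9 ⊕ 4 = D.
P[6]: E(K, 9) = D; 8 ⊕ D = 5.

P[1] = D, P[2] = D, P[3] = A, P[4] = 9, P[5] = D, P[6] = 5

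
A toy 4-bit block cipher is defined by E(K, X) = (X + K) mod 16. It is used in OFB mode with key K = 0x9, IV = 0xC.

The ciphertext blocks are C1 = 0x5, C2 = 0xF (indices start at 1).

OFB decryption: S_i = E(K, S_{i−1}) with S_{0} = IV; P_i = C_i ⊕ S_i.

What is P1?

P1: S = E(K, 0xC) = 0x5; 0x5 ⊕ 0x5 = 0x0.

P1 = 0x0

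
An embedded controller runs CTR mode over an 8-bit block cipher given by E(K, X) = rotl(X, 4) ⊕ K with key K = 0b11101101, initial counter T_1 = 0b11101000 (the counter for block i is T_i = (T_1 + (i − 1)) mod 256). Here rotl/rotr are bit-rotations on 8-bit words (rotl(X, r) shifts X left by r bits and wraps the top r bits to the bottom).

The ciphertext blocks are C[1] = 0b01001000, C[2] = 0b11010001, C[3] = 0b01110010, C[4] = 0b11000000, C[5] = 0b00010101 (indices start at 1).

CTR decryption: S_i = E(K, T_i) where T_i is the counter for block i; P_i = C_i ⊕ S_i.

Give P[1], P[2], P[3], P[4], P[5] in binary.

P[1]: T = 0b11101000, S = E(K, T) = 0b01100011; 0b01001000 ⊕ 0b01100011 = 0b00101011.
P[2]: T = 0b11101001, S = E(K, T) = 0b01110011; 0b11010001 ⊕ 0b01110011 = 0b10100010.
P[3]: T = 0b11101010, S = E(K, T) = 0b01000011; 0b01110010 ⊕ 0b01000011 = 0b00110001.
P[4]: T = 0b11101011, S = E(K, T) = 0b01010011; 0b11000000 ⊕ 0b01010011 = 0b10010011.
P[5]: T = 0b11101100, S = E(K, T) = 0b00100011; 0b00010101 ⊕ 0b00100011 = 0b00110110.

P[1] = 0b00101011, P[2] = 0b10100010, P[3] = 0b00110001, P[4] = 0b10010011, P[5] = 0b00110110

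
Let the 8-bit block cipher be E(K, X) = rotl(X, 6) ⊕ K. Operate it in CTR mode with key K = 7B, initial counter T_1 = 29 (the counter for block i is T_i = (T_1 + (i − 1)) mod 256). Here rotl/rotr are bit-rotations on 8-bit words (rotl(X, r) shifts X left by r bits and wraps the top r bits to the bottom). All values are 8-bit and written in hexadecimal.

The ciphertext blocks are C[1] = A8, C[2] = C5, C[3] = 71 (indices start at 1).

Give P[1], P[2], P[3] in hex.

CTR decryption: S_i = E(K, T_i) where T_i is the counter for block i; P_i = C_i ⊕ S_i.
P[1]: T = 29, S = E(K, T) = 31; A8 ⊕ 31 = 99.
P[2]: T = 2A, S = E(K, T) = F1; C5 ⊕ F1 = 34.
P[3]: T = 2B, S = E(K, T) = B1; 71 ⊕ B1 = C0.

P[1] = 99, P[2] = 34, P[3] = C0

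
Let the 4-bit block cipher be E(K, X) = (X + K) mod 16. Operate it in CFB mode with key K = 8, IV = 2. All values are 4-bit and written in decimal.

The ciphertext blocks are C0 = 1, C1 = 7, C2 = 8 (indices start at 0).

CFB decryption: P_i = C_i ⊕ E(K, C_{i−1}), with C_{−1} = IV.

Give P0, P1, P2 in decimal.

P0: E(K, 2) = 10; 1 ⊕ 10 = 11.
P1: E(K, 1) = 9; 7 ⊕ 9 = 14.
P2: E(K, 7) = 15; 8 ⊕ 15 = 7.

P0 = 11, P1 = 14, P2 = 7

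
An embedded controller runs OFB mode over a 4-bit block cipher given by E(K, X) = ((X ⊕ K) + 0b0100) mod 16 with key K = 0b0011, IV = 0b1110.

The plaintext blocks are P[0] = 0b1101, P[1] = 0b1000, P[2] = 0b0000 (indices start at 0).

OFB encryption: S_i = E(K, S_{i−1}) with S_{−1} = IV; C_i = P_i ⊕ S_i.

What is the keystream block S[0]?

0b0001

C[0]: S = E(K, 0b1110) = 0b0001; 0b1101 ⊕ 0b0001 = 0b1100.
So S[0] = 0b0001.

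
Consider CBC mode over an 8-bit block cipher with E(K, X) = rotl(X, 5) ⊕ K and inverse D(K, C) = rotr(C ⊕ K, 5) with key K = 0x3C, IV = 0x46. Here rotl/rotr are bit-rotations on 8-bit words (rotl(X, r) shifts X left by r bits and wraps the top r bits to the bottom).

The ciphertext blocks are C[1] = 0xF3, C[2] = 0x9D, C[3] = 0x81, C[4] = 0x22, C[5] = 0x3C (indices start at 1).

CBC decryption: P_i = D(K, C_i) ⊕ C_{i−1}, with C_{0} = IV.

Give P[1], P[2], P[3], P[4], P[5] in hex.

P[1] = 0x38, P[2] = 0xFE, P[3] = 0x70, P[4] = 0x71, P[5] = 0x22

P[1]: D(K, 0xF3) = 0x7E; 0x7E ⊕ 0x46 = 0x38.
P[2]: D(K, 0x9D) = 0x0D; 0x0D ⊕ 0xF3 = 0xFE.
P[3]: D(K, 0x81) = 0xED; 0xED ⊕ 0x9D = 0x70.
P[4]: D(K, 0x22) = 0xF0; 0xF0 ⊕ 0x81 = 0x71.
P[5]: D(K, 0x3C) = 0x00; 0x00 ⊕ 0x22 = 0x22.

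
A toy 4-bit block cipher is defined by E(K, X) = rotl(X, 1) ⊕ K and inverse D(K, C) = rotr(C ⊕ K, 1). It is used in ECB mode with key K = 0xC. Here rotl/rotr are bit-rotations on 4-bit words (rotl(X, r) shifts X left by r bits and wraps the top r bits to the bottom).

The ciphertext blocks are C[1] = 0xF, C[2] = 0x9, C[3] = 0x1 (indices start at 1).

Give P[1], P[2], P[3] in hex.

P[1] = 0x9, P[2] = 0xA, P[3] = 0xE

ECB decryption: P_i = D(K, C_i).
P[1]: D(K, 0xF) = 0x9.
P[2]: D(K, 0x9) = 0xA.
P[3]: D(K, 0x1) = 0xE.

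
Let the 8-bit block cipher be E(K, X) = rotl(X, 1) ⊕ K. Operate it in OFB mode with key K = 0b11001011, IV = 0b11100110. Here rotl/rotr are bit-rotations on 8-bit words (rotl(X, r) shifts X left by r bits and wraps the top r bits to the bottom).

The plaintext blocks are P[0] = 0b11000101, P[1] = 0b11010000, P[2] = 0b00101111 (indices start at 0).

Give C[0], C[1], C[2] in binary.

C[0] = 0b11000011, C[1] = 0b00010111, C[2] = 0b01101011

OFB encryption: S_i = E(K, S_{i−1}) with S_{−1} = IV; C_i = P_i ⊕ S_i.
C[0]: S = E(K, 0b11100110) = 0b00000110; 0b11000101 ⊕ 0b00000110 = 0b11000011.
C[1]: S = E(K, 0b00000110) = 0b11000111; 0b11010000 ⊕ 0b11000111 = 0b00010111.
C[2]: S = E(K, 0b11000111) = 0b01000100; 0b00101111 ⊕ 0b01000100 = 0b01101011.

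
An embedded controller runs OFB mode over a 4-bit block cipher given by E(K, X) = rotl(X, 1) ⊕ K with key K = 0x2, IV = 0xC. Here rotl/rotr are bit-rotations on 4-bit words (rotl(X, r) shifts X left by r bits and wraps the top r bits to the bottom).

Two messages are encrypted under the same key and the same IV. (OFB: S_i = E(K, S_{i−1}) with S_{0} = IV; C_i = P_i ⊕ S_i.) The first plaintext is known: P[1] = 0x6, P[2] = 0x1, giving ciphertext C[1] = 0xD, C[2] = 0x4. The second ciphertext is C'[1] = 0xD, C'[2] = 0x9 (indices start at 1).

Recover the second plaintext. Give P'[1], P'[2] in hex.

In OFB with a reused IV, both messages share the same keystream S_i, so C_i ⊕ C'_i = P_i ⊕ P'_i and thus P'_i = P_i ⊕ C_i ⊕ C'_i.
P'[1]: 0x6 ⊕ 0xD ⊕ 0xD = 0x6.
P'[2]: 0x1 ⊕ 0x4 ⊕ 0x9 = 0xC.

P'[1] = 0x6, P'[2] = 0xC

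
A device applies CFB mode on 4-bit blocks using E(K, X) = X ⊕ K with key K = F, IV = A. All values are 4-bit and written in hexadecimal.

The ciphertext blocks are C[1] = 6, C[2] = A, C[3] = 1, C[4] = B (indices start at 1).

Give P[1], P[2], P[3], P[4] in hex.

P[1] = 3, P[2] = 3, P[3] = 4, P[4] = 5

CFB decryption: P_i = C_i ⊕ E(K, C_{i−1}), with C_{0} = IV.
P[1]: E(K, A) = 5; 6 ⊕ 5 = 3.
P[2]: E(K, 6) = 9; A ⊕ 9 = 3.
P[3]: E(K, A) = 5; 1 ⊕ 5 = 4.
P[4]: E(K, 1) = E; B ⊕ E = 5.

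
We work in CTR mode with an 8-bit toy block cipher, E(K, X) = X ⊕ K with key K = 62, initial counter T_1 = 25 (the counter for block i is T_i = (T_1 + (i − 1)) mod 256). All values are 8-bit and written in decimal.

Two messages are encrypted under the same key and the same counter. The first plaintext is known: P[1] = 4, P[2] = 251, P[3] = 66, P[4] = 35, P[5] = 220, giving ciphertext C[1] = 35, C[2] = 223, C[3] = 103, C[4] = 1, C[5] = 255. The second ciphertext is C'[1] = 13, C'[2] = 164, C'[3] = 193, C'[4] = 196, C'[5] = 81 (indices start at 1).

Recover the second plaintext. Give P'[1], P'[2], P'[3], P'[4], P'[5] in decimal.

P'[1] = 42, P'[2] = 128, P'[3] = 228, P'[4] = 230, P'[5] = 114

In CTR with a reused counter, both messages share the same keystream S_i, so C_i ⊕ C'_i = P_i ⊕ P'_i and thus P'_i = P_i ⊕ C_i ⊕ C'_i.
P'[1]: 4 ⊕ 35 ⊕ 13 = 42.
P'[2]: 251 ⊕ 223 ⊕ 164 = 128.
P'[3]: 66 ⊕ 103 ⊕ 193 = 228.
P'[4]: 35 ⊕ 1 ⊕ 196 = 230.
P'[5]: 220 ⊕ 255 ⊕ 81 = 114.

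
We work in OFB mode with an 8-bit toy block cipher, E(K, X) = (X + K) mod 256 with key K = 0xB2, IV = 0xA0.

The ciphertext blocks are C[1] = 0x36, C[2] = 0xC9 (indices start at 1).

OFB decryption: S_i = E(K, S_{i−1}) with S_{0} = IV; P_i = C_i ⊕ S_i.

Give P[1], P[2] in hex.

P[1] = 0x64, P[2] = 0xCD

P[1]: S = E(K, 0xA0) = 0x52; 0x36 ⊕ 0x52 = 0x64.
P[2]: S = E(K, 0x52) = 0x04; 0xC9 ⊕ 0x04 = 0xCD.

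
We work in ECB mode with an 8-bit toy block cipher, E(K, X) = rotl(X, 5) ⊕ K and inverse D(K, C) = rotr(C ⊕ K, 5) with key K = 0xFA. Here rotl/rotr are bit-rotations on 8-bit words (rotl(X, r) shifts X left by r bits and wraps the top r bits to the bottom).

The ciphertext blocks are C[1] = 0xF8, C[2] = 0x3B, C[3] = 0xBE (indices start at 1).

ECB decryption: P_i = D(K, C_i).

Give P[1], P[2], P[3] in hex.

P[1]: D(K, 0xF8) = 0x10.
P[2]: D(K, 0x3B) = 0x0E.
P[3]: D(K, 0xBE) = 0x22.

P[1] = 0x10, P[2] = 0x0E, P[3] = 0x22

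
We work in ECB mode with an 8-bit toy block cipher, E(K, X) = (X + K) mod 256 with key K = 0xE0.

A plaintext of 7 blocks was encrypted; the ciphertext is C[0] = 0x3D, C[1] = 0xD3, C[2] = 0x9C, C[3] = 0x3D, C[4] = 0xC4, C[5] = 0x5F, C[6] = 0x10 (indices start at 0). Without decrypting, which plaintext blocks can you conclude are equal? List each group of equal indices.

ECB encrypts each block independently with the same key, so equal ciphertext blocks imply equal plaintext blocks.
C[0] = C[3] = 0x3D, so P[0] = P[3].

P[0] = P[3]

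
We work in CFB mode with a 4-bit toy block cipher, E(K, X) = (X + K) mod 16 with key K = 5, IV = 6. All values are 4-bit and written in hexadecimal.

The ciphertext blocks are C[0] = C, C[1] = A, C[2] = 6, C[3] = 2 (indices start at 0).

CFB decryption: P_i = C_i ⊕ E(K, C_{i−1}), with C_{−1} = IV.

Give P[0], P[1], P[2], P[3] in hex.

P[0]: E(K, 6) = B; C ⊕ B = 7.
P[1]: E(K, C) = 1; A ⊕ 1 = B.
P[2]: E(K, A) = F; 6 ⊕ F = 9.
P[3]: E(K, 6) = B; 2 ⊕ B = 9.

P[0] = 7, P[1] = B, P[2] = 9, P[3] = 9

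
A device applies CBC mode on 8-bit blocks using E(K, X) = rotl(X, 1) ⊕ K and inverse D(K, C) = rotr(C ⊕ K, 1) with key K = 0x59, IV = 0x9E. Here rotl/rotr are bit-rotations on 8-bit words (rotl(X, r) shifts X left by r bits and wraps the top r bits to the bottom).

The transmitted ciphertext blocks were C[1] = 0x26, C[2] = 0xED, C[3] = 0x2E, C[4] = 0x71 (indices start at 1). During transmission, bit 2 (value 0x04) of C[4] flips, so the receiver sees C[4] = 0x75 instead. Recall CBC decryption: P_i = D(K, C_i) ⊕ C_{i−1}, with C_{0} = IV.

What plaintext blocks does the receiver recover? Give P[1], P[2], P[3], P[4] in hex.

P[1] = 0x21, P[2] = 0x7C, P[3] = 0x56, P[4] = 0x38

Only C[4] changed, to 0x75. In CBC, a change in C_i garbles P_i and flips the same bit in P_{i+1}. Decrypting the received ciphertext:
P[1]: D(K, 0x26) = 0xBF; 0xBF ⊕ 0x9E = 0x21.
P[2]: D(K, 0xED) = 0x5A; 0x5A ⊕ 0x26 = 0x7C.
P[3]: D(K, 0x2E) = 0xBB; 0xBB ⊕ 0xED = 0x56.
P[4]: D(K, 0x75) = 0x16; 0x16 ⊕ 0x2E = 0x38.
Blocks that differ from the original plaintext: P[4].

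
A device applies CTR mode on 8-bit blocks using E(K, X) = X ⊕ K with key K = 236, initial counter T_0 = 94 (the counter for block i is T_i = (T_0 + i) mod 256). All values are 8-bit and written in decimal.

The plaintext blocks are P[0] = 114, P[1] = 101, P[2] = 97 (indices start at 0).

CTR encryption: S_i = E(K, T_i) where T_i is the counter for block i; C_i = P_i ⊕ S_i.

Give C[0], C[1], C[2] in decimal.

C[0]: T = 94, S = E(K, T) = 178; 114 ⊕ 178 = 192.
C[1]: T = 95, S = E(K, T) = 179; 101 ⊕ 179 = 214.
C[2]: T = 96, S = E(K, T) = 140; 97 ⊕ 140 = 237.

C[0] = 192, C[1] = 214, C[2] = 237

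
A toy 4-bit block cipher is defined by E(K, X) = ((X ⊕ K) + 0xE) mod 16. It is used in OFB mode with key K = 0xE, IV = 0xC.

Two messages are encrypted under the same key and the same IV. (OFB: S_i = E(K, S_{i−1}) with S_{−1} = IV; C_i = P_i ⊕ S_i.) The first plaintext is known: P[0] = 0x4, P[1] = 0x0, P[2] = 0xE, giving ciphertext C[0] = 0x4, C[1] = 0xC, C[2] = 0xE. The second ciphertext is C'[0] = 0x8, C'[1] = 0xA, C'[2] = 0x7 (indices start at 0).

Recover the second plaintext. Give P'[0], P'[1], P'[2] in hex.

In OFB with a reused IV, both messages share the same keystream S_i, so C_i ⊕ C'_i = P_i ⊕ P'_i and thus P'_i = P_i ⊕ C_i ⊕ C'_i.
P'[0]: 0x4 ⊕ 0x4 ⊕ 0x8 = 0x8.
P'[1]: 0x0 ⊕ 0xC ⊕ 0xA = 0x6.
P'[2]: 0xE ⊕ 0xE ⊕ 0x7 = 0x7.

P'[0] = 0x8, P'[1] = 0x6, P'[2] = 0x7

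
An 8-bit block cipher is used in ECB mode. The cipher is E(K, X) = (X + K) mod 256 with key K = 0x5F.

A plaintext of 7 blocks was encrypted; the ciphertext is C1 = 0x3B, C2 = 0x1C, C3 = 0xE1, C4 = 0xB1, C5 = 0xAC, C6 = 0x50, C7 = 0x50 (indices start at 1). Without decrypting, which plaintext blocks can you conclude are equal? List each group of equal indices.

P6 = P7

ECB encrypts each block independently with the same key, so equal ciphertext blocks imply equal plaintext blocks.
C6 = C7 = 0x50, so P6 = P7.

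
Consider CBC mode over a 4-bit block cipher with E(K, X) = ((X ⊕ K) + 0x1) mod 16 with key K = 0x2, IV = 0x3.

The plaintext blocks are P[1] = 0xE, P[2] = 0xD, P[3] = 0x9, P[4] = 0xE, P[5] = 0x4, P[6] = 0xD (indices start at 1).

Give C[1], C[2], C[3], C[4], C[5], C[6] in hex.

C[1] = 0x0, C[2] = 0x0, C[3] = 0xC, C[4] = 0x1, C[5] = 0x8, C[6] = 0x8

CBC encryption: C_i = E(K, P_i ⊕ C_{i−1}), with C_{0} = IV.
C[1]: P[1] ⊕ 0x3 = 0xD; E(K, 0xD) = 0x0.
C[2]: P[2] ⊕ 0x0 = 0xD; E(K, 0xD) = 0x0.
C[3]: P[3] ⊕ 0x0 = 0x9; E(K, 0x9) = 0xC.
C[4]: P[4] ⊕ 0xC = 0x2; E(K, 0x2) = 0x1.
C[5]: P[5] ⊕ 0x1 = 0x5; E(K, 0x5) = 0x8.
C[6]: P[6] ⊕ 0x8 = 0x5; E(K, 0x5) = 0x8.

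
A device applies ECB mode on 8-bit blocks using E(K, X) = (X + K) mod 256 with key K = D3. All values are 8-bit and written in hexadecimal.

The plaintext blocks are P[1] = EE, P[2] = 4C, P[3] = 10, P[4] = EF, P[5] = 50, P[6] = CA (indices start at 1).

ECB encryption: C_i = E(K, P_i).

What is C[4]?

C[4] = C2

C[4]: E(K, EF) = C2.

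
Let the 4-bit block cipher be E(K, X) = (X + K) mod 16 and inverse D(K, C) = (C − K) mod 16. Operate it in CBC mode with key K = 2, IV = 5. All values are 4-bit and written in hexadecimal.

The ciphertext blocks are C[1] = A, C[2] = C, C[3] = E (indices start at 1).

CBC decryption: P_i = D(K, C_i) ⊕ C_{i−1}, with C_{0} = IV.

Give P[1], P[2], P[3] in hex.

P[1]: D(K, A) = 8; 8 ⊕ 5 = D.
P[2]: D(K, C) = A; A ⊕ A = 0.
P[3]: D(K, E) = C; C ⊕ C = 0.

P[1] = D, P[2] = 0, P[3] = 0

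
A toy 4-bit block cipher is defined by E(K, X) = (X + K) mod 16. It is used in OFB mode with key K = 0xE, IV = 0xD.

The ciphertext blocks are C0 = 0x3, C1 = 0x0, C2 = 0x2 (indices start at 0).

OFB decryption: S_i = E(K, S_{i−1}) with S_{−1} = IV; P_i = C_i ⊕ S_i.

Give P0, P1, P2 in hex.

P0: S = E(K, 0xD) = 0xB; 0x3 ⊕ 0xB = 0x8.
P1: S = E(K, 0xB) = 0x9; 0x0 ⊕ 0x9 = 0x9.
P2: S = E(K, 0x9) = 0x7; 0x2 ⊕ 0x7 = 0x5.

P0 = 0x8, P1 = 0x9, P2 = 0x5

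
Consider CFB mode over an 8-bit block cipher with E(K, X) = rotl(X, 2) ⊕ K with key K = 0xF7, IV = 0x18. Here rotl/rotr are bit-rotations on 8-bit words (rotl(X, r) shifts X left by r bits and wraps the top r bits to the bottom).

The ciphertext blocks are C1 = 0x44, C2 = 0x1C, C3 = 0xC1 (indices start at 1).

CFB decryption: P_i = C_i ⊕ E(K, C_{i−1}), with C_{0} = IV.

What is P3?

P3 = 0x46

P3: E(K, 0x1C) = 0x87; 0xC1 ⊕ 0x87 = 0x46.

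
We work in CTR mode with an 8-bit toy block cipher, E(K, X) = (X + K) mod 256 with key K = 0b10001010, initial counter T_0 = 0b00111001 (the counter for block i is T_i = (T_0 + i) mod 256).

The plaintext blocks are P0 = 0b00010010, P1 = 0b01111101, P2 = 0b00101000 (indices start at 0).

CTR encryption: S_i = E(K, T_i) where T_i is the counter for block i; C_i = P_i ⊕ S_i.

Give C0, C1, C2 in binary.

C0: T = 0b00111001, S = E(K, T) = 0b11000011; 0b00010010 ⊕ 0b11000011 = 0b11010001.
C1: T = 0b00111010, S = E(K, T) = 0b11000100; 0b01111101 ⊕ 0b11000100 = 0b10111001.
C2: T = 0b00111011, S = E(K, T) = 0b11000101; 0b00101000 ⊕ 0b11000101 = 0b11101101.

C0 = 0b11010001, C1 = 0b10111001, C2 = 0b11101101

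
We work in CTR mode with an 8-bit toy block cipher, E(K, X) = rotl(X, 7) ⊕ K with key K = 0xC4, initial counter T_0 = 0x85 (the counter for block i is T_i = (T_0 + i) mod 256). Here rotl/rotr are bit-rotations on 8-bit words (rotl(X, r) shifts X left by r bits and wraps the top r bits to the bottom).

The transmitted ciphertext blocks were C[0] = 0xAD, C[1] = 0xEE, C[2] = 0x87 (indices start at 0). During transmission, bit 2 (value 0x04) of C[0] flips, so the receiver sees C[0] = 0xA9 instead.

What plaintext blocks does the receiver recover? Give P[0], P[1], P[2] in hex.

CTR decryption: S_i = E(K, T_i) where T_i is the counter for block i; P_i = C_i ⊕ S_i.
Only C[0] changed, to 0xA9. In CTR, a change in C_i flips the same bit in P_i only; the keystream is unaffected. Decrypting the received ciphertext:
P[0]: T = 0x85, S = E(K, T) = 0x06; 0xA9 ⊕ 0x06 = 0xAF.
P[1]: T = 0x86, S = E(K, T) = 0x87; 0xEE ⊕ 0x87 = 0x69.
P[2]: T = 0x87, S = E(K, T) = 0x07; 0x87 ⊕ 0x07 = 0x80.
Blocks that differ from the original plaintext: P[0].

P[0] = 0xAF, P[1] = 0x69, P[2] = 0x80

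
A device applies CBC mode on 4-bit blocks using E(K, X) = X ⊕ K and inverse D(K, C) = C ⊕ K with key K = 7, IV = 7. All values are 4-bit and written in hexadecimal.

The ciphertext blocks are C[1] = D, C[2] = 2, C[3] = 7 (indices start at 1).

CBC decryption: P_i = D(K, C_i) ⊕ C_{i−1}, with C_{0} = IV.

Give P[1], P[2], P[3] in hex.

P[1] = D, P[2] = 8, P[3] = 2

P[1]: D(K, D) = A; A ⊕ 7 = D.
P[2]: D(K, 2) = 5; 5 ⊕ D = 8.
P[3]: D(K, 7) = 0; 0 ⊕ 2 = 2.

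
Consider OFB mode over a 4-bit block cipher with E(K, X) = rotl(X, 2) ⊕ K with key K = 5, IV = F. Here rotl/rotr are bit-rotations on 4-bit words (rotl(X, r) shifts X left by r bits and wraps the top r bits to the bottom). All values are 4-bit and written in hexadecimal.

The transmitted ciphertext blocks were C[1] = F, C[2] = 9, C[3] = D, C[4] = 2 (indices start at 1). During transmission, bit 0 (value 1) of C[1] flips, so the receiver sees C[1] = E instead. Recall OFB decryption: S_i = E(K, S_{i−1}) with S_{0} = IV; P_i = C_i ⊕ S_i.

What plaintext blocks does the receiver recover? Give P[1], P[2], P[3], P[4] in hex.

Only C[1] changed, to E. In OFB, a change in C_i flips the same bit in P_i only; the keystream is unaffected. Decrypting the received ciphertext:
P[1]: S = E(K, F) = A; E ⊕ A = 4.
P[2]: S = E(K, A) = F; 9 ⊕ F = 6.
P[3]: S = E(K, F) = A; D ⊕ A = 7.
P[4]: S = E(K, A) = F; 2 ⊕ F = D.
Blocks that differ from the original plaintext: P[1].

P[1] = 4, P[2] = 6, P[3] = 7, P[4] = D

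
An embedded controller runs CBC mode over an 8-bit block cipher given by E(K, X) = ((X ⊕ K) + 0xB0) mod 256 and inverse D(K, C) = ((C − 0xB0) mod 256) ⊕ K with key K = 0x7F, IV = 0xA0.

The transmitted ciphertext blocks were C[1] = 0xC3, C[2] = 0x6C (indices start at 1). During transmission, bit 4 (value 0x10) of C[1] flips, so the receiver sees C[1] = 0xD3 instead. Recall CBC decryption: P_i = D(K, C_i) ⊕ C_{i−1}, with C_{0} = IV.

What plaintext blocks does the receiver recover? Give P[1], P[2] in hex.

P[1] = 0xFC, P[2] = 0x10

Only C[1] changed, to 0xD3. In CBC, a change in C_i garbles P_i and flips the same bit in P_{i+1}. Decrypting the received ciphertext:
P[1]: D(K, 0xD3) = 0x5C; 0x5C ⊕ 0xA0 = 0xFC.
P[2]: D(K, 0x6C) = 0xC3; 0xC3 ⊕ 0xD3 = 0x10.
Blocks that differ from the original plaintext: P[1], P[2].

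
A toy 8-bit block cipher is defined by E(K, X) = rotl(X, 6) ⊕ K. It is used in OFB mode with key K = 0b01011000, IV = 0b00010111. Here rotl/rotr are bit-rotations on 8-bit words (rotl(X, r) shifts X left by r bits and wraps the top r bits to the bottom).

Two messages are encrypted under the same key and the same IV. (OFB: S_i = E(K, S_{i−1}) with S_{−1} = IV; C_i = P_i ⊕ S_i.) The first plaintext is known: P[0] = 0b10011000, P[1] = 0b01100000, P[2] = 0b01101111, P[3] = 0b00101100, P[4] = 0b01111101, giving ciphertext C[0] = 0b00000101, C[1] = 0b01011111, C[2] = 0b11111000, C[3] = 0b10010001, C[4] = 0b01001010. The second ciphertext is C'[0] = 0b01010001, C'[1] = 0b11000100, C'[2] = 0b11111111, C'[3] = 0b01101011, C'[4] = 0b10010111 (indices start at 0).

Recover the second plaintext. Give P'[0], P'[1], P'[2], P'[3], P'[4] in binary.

P'[0] = 0b11001100, P'[1] = 0b11111011, P'[2] = 0b01101000, P'[3] = 0b11010110, P'[4] = 0b10100000

In OFB with a reused IV, both messages share the same keystream S_i, so C_i ⊕ C'_i = P_i ⊕ P'_i and thus P'_i = P_i ⊕ C_i ⊕ C'_i.
P'[0]: 0b10011000 ⊕ 0b00000101 ⊕ 0b01010001 = 0b11001100.
P'[1]: 0b01100000 ⊕ 0b01011111 ⊕ 0b11000100 = 0b11111011.
P'[2]: 0b01101111 ⊕ 0b11111000 ⊕ 0b11111111 = 0b01101000.
P'[3]: 0b00101100 ⊕ 0b10010001 ⊕ 0b01101011 = 0b11010110.
P'[4]: 0b01111101 ⊕ 0b01001010 ⊕ 0b10010111 = 0b10100000.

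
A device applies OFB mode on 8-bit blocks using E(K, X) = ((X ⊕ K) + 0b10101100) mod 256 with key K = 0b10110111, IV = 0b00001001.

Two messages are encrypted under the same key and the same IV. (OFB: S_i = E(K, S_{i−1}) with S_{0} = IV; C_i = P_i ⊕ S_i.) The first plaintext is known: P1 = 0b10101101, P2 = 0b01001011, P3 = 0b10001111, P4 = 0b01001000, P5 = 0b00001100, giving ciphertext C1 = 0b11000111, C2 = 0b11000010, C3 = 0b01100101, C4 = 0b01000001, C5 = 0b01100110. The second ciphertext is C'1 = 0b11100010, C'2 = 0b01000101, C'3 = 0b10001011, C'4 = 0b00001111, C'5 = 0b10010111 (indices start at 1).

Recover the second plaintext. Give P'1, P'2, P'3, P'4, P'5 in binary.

P'1 = 0b10001000, P'2 = 0b11001100, P'3 = 0b01100001, P'4 = 0b00000110, P'5 = 0b11111101

In OFB with a reused IV, both messages share the same keystream S_i, so C_i ⊕ C'_i = P_i ⊕ P'_i and thus P'_i = P_i ⊕ C_i ⊕ C'_i.
P'1: 0b10101101 ⊕ 0b11000111 ⊕ 0b11100010 = 0b10001000.
P'2: 0b01001011 ⊕ 0b11000010 ⊕ 0b01000101 = 0b11001100.
P'3: 0b10001111 ⊕ 0b01100101 ⊕ 0b10001011 = 0b01100001.
P'4: 0b01001000 ⊕ 0b01000001 ⊕ 0b00001111 = 0b00000110.
P'5: 0b00001100 ⊕ 0b01100110 ⊕ 0b10010111 = 0b11111101.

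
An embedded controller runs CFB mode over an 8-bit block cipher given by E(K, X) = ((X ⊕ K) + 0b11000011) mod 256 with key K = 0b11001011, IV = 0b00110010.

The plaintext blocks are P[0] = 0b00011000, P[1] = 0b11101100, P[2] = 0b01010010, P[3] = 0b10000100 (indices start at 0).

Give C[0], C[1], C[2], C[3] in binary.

CFB encryption: C_i = P_i ⊕ E(K, C_{i−1}), with C_{−1} = IV.
C[0]: E(K, 0b00110010) = 0b10111100; 0b00011000 ⊕ 0b10111100 = 0b10100100.
C[1]: E(K, 0b10100100) = 0b00110010; 0b11101100 ⊕ 0b00110010 = 0b11011110.
C[2]: E(K, 0b11011110) = 0b11011000; 0b01010010 ⊕ 0b11011000 = 0b10001010.
C[3]: E(K, 0b10001010) = 0b00000100; 0b10000100 ⊕ 0b00000100 = 0b10000000.

C[0] = 0b10100100, C[1] = 0b11011110, C[2] = 0b10001010, C[3] = 0b10000000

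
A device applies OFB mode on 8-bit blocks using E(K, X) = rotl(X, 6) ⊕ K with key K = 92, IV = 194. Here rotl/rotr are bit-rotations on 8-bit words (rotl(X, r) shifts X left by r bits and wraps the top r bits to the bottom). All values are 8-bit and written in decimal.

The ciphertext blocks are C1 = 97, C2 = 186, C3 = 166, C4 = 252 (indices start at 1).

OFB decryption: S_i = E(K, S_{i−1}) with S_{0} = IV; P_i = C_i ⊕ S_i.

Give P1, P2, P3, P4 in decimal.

P1 = 141, P2 = 221, P3 = 35, P4 = 193

P1: S = E(K, 194) = 236; 97 ⊕ 236 = 141.
P2: S = E(K, 236) = 103; 186 ⊕ 103 = 221.
P3: S = E(K, 103) = 133; 166 ⊕ 133 = 35.
P4: S = E(K, 133) = 61; 252 ⊕ 61 = 193.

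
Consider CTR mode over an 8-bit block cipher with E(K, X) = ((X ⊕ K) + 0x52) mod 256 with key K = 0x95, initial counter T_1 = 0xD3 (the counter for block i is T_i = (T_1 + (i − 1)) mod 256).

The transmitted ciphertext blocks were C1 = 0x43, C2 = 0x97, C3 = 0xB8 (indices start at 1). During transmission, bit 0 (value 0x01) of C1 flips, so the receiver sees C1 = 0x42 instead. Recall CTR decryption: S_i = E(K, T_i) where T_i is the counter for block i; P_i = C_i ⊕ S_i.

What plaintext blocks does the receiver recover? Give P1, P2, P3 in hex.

Only C1 changed, to 0x42. In CTR, a change in C_i flips the same bit in P_i only; the keystream is unaffected. Decrypting the received ciphertext:
P1: T = 0xD3, S = E(K, T) = 0x98; 0x42 ⊕ 0x98 = 0xDA.
P2: T = 0xD4, S = E(K, T) = 0x93; 0x97 ⊕ 0x93 = 0x04.
P3: T = 0xD5, S = E(K, T) = 0x92; 0xB8 ⊕ 0x92 = 0x2A.
Blocks that differ from the original plaintext: P1.

P1 = 0xDA, P2 = 0x04, P3 = 0x2A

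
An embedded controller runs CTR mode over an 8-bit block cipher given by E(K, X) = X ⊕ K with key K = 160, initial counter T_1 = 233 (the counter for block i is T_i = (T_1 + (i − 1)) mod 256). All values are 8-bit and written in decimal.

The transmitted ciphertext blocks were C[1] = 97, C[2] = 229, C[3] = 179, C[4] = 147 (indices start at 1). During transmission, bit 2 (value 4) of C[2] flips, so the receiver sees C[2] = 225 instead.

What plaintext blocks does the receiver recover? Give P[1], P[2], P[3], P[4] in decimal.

P[1] = 40, P[2] = 171, P[3] = 248, P[4] = 223

CTR decryption: S_i = E(K, T_i) where T_i is the counter for block i; P_i = C_i ⊕ S_i.
Only C[2] changed, to 225. In CTR, a change in C_i flips the same bit in P_i only; the keystream is unaffected. Decrypting the received ciphertext:
P[1]: T = 233, S = E(K, T) = 73; 97 ⊕ 73 = 40.
P[2]: T = 234, S = E(K, T) = 74; 225 ⊕ 74 = 171.
P[3]: T = 235, S = E(K, T) = 75; 179 ⊕ 75 = 248.
P[4]: T = 236, S = E(K, T) = 76; 147 ⊕ 76 = 223.
Blocks that differ from the original plaintext: P[2].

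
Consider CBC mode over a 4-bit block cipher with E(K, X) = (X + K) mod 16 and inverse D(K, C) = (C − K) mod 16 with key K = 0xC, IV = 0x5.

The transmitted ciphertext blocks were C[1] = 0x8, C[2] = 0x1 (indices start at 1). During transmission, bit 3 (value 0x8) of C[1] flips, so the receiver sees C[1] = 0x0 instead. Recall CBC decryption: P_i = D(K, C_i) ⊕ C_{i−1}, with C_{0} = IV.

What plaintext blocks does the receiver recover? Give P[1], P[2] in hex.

P[1] = 0x1, P[2] = 0x5

Only C[1] changed, to 0x0. In CBC, a change in C_i garbles P_i and flips the same bit in P_{i+1}. Decrypting the received ciphertext:
P[1]: D(K, 0x0) = 0x4; 0x4 ⊕ 0x5 = 0x1.
P[2]: D(K, 0x1) = 0x5; 0x5 ⊕ 0x0 = 0x5.
Blocks that differ from the original plaintext: P[1], P[2].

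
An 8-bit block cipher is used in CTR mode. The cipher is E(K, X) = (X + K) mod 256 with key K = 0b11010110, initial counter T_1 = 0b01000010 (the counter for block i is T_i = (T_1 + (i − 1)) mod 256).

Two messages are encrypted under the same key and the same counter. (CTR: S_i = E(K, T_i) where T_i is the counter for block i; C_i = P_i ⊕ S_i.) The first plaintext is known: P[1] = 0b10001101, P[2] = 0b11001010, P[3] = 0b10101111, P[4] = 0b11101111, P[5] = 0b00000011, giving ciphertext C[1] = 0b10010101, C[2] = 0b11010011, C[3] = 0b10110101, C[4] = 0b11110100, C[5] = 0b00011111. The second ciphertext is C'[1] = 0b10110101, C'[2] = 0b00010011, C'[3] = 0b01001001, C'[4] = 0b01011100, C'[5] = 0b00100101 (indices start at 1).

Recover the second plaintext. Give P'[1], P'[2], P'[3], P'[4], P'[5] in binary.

P'[1] = 0b10101101, P'[2] = 0b00001010, P'[3] = 0b01010011, P'[4] = 0b01000111, P'[5] = 0b00111001

In CTR with a reused counter, both messages share the same keystream S_i, so C_i ⊕ C'_i = P_i ⊕ P'_i and thus P'_i = P_i ⊕ C_i ⊕ C'_i.
P'[1]: 0b10001101 ⊕ 0b10010101 ⊕ 0b10110101 = 0b10101101.
P'[2]: 0b11001010 ⊕ 0b11010011 ⊕ 0b00010011 = 0b00001010.
P'[3]: 0b10101111 ⊕ 0b10110101 ⊕ 0b01001001 = 0b01010011.
P'[4]: 0b11101111 ⊕ 0b11110100 ⊕ 0b01011100 = 0b01000111.
P'[5]: 0b00000011 ⊕ 0b00011111 ⊕ 0b00100101 = 0b00111001.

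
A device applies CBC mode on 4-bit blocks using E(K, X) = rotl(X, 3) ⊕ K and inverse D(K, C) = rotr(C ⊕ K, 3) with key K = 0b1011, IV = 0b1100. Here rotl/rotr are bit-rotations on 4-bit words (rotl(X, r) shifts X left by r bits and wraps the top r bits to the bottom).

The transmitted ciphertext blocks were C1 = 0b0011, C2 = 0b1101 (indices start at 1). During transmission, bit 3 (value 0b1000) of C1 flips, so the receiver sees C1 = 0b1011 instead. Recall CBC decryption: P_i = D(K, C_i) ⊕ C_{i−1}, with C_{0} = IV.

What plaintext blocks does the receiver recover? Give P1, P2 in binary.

Only C1 changed, to 0b1011. In CBC, a change in C_i garbles P_i and flips the same bit in P_{i+1}. Decrypting the received ciphertext:
P1: D(K, 0b1011) = 0b0000; 0b0000 ⊕ 0b1100 = 0b1100.
P2: D(K, 0b1101) = 0b1100; 0b1100 ⊕ 0b1011 = 0b0111.
Blocks that differ from the original plaintext: P1, P2.

P1 = 0b1100, P2 = 0b0111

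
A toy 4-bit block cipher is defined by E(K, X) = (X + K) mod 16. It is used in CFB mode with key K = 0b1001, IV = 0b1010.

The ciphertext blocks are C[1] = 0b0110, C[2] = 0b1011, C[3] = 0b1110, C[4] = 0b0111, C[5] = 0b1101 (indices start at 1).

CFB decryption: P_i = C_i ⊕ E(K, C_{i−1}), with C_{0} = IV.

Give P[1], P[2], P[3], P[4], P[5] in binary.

P[1] = 0b0101, P[2] = 0b0100, P[3] = 0b1010, P[4] = 0b0000, P[5] = 0b1101

P[1]: E(K, 0b1010) = 0b0011; 0b0110 ⊕ 0b0011 = 0b0101.
P[2]: E(K, 0b0110) = 0b1111; 0b1011 ⊕ 0b1111 = 0b0100.
P[3]: E(K, 0b1011) = 0b0100; 0b1110 ⊕ 0b0100 = 0b1010.
P[4]: E(K, 0b1110) = 0b0111; 0b0111 ⊕ 0b0111 = 0b0000.
P[5]: E(K, 0b0111) = 0b0000; 0b1101 ⊕ 0b0000 = 0b1101.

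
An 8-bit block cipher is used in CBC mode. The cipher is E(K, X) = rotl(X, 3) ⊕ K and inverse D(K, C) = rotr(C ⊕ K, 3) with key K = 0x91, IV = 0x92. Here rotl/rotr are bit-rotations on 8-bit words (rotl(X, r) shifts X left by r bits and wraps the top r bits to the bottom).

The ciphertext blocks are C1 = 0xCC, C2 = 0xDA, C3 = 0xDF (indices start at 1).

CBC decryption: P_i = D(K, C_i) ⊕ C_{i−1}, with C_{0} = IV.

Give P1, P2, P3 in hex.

P1 = 0x39, P2 = 0xA5, P3 = 0x13

P1: D(K, 0xCC) = 0xAB; 0xAB ⊕ 0x92 = 0x39.
P2: D(K, 0xDA) = 0x69; 0x69 ⊕ 0xCC = 0xA5.
P3: D(K, 0xDF) = 0xC9; 0xC9 ⊕ 0xDA = 0x13.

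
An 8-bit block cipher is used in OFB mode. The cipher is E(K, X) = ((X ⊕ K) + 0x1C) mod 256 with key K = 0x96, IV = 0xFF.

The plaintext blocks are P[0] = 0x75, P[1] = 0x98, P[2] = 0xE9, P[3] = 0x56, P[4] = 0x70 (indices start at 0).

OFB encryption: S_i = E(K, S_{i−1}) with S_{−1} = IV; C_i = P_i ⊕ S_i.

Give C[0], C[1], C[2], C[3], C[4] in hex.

C[0]: S = E(K, 0xFF) = 0x85; 0x75 ⊕ 0x85 = 0xF0.
C[1]: S = E(K, 0x85) = 0x2F; 0x98 ⊕ 0x2F = 0xB7.
C[2]: S = E(K, 0x2F) = 0xD5; 0xE9 ⊕ 0xD5 = 0x3C.
C[3]: S = E(K, 0xD5) = 0x5F; 0x56 ⊕ 0x5F = 0x09.
C[4]: S = E(K, 0x5F) = 0xE5; 0x70 ⊕ 0xE5 = 0x95.

C[0] = 0xF0, C[1] = 0xB7, C[2] = 0x3C, C[3] = 0x09, C[4] = 0x95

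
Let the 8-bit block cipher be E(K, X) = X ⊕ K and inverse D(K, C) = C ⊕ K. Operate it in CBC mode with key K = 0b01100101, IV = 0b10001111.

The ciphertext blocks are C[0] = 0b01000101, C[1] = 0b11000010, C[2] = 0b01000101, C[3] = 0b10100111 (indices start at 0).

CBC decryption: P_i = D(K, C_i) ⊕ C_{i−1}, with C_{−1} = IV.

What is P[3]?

P[3]: D(K, 0b10100111) = 0b11000010; 0b11000010 ⊕ 0b01000101 = 0b10000111.

P[3] = 0b10000111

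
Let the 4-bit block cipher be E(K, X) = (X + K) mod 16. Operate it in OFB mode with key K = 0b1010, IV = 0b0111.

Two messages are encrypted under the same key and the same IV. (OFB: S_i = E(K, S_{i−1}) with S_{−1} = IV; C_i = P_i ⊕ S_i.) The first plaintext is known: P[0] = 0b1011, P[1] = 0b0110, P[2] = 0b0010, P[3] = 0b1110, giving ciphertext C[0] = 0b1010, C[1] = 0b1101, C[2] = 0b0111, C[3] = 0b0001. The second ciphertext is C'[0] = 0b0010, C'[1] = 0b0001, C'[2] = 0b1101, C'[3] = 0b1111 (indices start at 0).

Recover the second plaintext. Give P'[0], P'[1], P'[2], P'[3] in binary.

In OFB with a reused IV, both messages share the same keystream S_i, so C_i ⊕ C'_i = P_i ⊕ P'_i and thus P'_i = P_i ⊕ C_i ⊕ C'_i.
P'[0]: 0b1011 ⊕ 0b1010 ⊕ 0b0010 = 0b0011.
P'[1]: 0b0110 ⊕ 0b1101 ⊕ 0b0001 = 0b1010.
P'[2]: 0b0010 ⊕ 0b0111 ⊕ 0b1101 = 0b1000.
P'[3]: 0b1110 ⊕ 0b0001 ⊕ 0b1111 = 0b0000.

P'[0] = 0b0011, P'[1] = 0b1010, P'[2] = 0b1000, P'[3] = 0b0000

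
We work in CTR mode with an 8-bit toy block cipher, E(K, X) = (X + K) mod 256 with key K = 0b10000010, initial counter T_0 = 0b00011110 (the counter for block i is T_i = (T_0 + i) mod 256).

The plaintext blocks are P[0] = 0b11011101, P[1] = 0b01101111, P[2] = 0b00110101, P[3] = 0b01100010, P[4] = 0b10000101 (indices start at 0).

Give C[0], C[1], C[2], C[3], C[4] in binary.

C[0] = 0b01111101, C[1] = 0b11001110, C[2] = 0b10010111, C[3] = 0b11000001, C[4] = 0b00100001

CTR encryption: S_i = E(K, T_i) where T_i is the counter for block i; C_i = P_i ⊕ S_i.
C[0]: T = 0b00011110, S = E(K, T) = 0b10100000; 0b11011101 ⊕ 0b10100000 = 0b01111101.
C[1]: T = 0b00011111, S = E(K, T) = 0b10100001; 0b01101111 ⊕ 0b10100001 = 0b11001110.
C[2]: T = 0b00100000, S = E(K, T) = 0b10100010; 0b00110101 ⊕ 0b10100010 = 0b10010111.
C[3]: T = 0b00100001, S = E(K, T) = 0b10100011; 0b01100010 ⊕ 0b10100011 = 0b11000001.
C[4]: T = 0b00100010, S = E(K, T) = 0b10100100; 0b10000101 ⊕ 0b10100100 = 0b00100001.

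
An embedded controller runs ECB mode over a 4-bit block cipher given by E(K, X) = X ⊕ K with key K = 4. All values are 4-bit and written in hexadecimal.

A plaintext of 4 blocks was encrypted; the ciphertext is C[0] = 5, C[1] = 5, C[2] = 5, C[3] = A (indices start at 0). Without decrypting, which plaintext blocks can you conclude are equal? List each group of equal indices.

ECB encrypts each block independently with the same key, so equal ciphertext blocks imply equal plaintext blocks.
C[0] = C[1] = C[2] = 5, so P[0] = P[1] = P[2].

P[0] = P[1] = P[2]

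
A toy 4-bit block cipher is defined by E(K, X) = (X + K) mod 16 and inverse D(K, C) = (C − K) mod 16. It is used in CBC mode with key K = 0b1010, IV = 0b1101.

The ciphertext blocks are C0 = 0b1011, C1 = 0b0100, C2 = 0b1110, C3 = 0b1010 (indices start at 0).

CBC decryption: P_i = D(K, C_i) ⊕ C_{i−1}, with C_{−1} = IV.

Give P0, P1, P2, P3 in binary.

P0 = 0b1100, P1 = 0b0001, P2 = 0b0000, P3 = 0b1110

P0: D(K, 0b1011) = 0b0001; 0b0001 ⊕ 0b1101 = 0b1100.
P1: D(K, 0b0100) = 0b1010; 0b1010 ⊕ 0b1011 = 0b0001.
P2: D(K, 0b1110) = 0b0100; 0b0100 ⊕ 0b0100 = 0b0000.
P3: D(K, 0b1010) = 0b0000; 0b0000 ⊕ 0b1110 = 0b1110.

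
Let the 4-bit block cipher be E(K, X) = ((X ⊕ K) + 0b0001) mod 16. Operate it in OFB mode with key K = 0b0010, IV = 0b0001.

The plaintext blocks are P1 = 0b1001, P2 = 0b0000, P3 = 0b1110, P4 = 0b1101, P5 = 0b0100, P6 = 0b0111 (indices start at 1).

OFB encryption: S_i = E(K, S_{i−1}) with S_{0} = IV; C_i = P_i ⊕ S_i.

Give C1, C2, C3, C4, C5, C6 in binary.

C1 = 0b1101, C2 = 0b0111, C3 = 0b1000, C4 = 0b1000, C5 = 0b1100, C6 = 0b1100

C1: S = E(K, 0b0001) = 0b0100; 0b1001 ⊕ 0b0100 = 0b1101.
C2: S = E(K, 0b0100) = 0b0111; 0b0000 ⊕ 0b0111 = 0b0111.
C3: S = E(K, 0b0111) = 0b0110; 0b1110 ⊕ 0b0110 = 0b1000.
C4: S = E(K, 0b0110) = 0b0101; 0b1101 ⊕ 0b0101 = 0b1000.
C5: S = E(K, 0b0101) = 0b1000; 0b0100 ⊕ 0b1000 = 0b1100.
C6: S = E(K, 0b1000) = 0b1011; 0b0111 ⊕ 0b1011 = 0b1100.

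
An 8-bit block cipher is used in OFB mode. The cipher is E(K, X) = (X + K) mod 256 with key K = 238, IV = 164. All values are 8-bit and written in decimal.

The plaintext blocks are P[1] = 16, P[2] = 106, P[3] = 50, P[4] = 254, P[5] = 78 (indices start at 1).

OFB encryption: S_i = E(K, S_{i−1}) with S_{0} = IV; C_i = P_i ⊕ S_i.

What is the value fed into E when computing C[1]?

C[1]: S = E(K, 164) = 146; 16 ⊕ 146 = 130.
So the input to E for block [1] is 164.

164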